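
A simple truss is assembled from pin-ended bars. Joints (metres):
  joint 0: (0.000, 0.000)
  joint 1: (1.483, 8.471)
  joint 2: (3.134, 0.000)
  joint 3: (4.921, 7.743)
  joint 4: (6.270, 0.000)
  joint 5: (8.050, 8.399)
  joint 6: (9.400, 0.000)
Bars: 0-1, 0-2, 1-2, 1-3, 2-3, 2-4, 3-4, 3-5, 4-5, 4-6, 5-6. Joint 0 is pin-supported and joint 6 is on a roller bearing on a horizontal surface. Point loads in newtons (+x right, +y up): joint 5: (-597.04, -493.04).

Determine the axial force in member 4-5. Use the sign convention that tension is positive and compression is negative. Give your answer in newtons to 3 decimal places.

-516.523

N=7 nodes, M=11 members, R=3 reactions → 2N=14, M+R=14
member 0 (0-1): L=8.5998, (cx,cy)=(0.1724,0.9850)
member 1 (0-2): L=3.1340, (cx,cy)=(1.0000,0.0000)
member 2 (1-2): L=8.6304, (cx,cy)=(0.1913,-0.9815)
member 3 (1-3): L=3.5142, (cx,cy)=(0.9783,-0.2072)
member 4 (2-3): L=7.9465, (cx,cy)=(0.2249,0.9744)
member 5 (2-4): L=3.1360, (cx,cy)=(1.0000,0.0000)
member 6 (3-4): L=7.8596, (cx,cy)=(0.1716,-0.9852)
member 7 (3-5): L=3.1970, (cx,cy)=(0.9787,0.2052)
member 8 (4-5): L=8.5855, (cx,cy)=(0.2073,0.9783)
member 9 (4-6): L=3.1300, (cx,cy)=(1.0000,0.0000)
member 10 (5-6): L=8.5068, (cx,cy)=(0.1587,-0.9873)
solve A·x = −loads:
  F[0-1] = -613.4607 N (compression)
  F[0-2] = -491.2516 N (compression)
  F[1-2] = +665.9466 N (tension)
  F[1-3] = -238.3549 N (compression)
  F[2-3] = -670.8296 N (compression)
  F[2-4] = -213.0008 N (compression)
  F[3-4] = +512.9110 N (tension)
  F[3-5] = -482.3366 N (compression)
  F[4-5] = -516.5225 N (compression)
  F[4-6] = -17.8785 N (compression)
  F[5-6] = +112.6582 N (tension)
  Rx@0 = +597.0400 N
  Ry@0 = +604.2705 N
  Ry@6 = -111.2305 N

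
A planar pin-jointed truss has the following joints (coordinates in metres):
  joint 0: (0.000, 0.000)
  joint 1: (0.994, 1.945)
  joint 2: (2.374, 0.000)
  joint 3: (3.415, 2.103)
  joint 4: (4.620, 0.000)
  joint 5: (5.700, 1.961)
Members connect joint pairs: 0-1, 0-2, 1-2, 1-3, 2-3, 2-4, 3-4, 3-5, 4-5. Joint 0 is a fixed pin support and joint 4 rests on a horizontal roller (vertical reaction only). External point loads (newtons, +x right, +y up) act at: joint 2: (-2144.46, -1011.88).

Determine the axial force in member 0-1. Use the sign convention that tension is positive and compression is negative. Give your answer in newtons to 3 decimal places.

N=6 nodes, M=9 members, R=3 reactions → 2N=12, M+R=12
member 0 (0-1): L=2.1843, (cx,cy)=(0.4551,0.8905)
member 1 (0-2): L=2.3740, (cx,cy)=(1.0000,0.0000)
member 2 (1-2): L=2.3848, (cx,cy)=(0.5787,-0.8156)
member 3 (1-3): L=2.4262, (cx,cy)=(0.9979,0.0651)
member 4 (2-3): L=2.3465, (cx,cy)=(0.4436,0.8962)
member 5 (2-4): L=2.2460, (cx,cy)=(1.0000,0.0000)
member 6 (3-4): L=2.4238, (cx,cy)=(0.4972,-0.8677)
member 7 (3-5): L=2.2894, (cx,cy)=(0.9981,-0.0620)
member 8 (4-5): L=2.2387, (cx,cy)=(0.4824,0.8759)
solve A·x = −loads:
  F[0-1] = -552.4394 N (compression)
  F[0-2] = -1893.0610 N (compression)
  F[1-2] = +557.2436 N (tension)
  F[1-3] = -575.0727 N (compression)
  F[2-3] = +621.9618 N (tension)
  F[2-4] = +297.9309 N (tension)
  F[3-4] = -599.2650 N (compression)
  F[3-5] = -0.0000 N (tension)
  F[4-5] = +0.0000 N (tension)
  Rx@0 = +2144.4600 N
  Ry@0 = +491.9226 N
  Ry@4 = +519.9574 N

-552.439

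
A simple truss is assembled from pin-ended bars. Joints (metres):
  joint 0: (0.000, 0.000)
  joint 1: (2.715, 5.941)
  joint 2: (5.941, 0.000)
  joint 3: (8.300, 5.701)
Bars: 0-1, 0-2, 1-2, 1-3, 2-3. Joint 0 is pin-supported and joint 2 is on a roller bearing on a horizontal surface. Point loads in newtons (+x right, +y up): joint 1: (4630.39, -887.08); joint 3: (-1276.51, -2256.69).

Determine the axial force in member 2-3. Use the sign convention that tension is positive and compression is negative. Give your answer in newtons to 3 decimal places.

N=4 nodes, M=5 members, R=3 reactions → 2N=8, M+R=8
member 0 (0-1): L=6.5320, (cx,cy)=(0.4156,0.9095)
member 1 (0-2): L=5.9410, (cx,cy)=(1.0000,0.0000)
member 2 (1-2): L=6.7604, (cx,cy)=(0.4772,-0.8788)
member 3 (1-3): L=5.5902, (cx,cy)=(0.9991,-0.0429)
member 4 (2-3): L=6.1698, (cx,cy)=(0.3823,0.9240)
solve A·x = −loads:
  F[0-1] = +4199.7977 N (tension)
  F[0-2] = +1608.2442 N (tension)
  F[1-2] = -5339.6017 N (compression)
  F[1-3] = -337.0441 N (compression)
  F[2-3] = -2457.9155 N (compression)
  Rx@0 = -3353.8800 N
  Ry@0 = -3819.8241 N
  Ry@2 = +6963.5941 N

-2457.916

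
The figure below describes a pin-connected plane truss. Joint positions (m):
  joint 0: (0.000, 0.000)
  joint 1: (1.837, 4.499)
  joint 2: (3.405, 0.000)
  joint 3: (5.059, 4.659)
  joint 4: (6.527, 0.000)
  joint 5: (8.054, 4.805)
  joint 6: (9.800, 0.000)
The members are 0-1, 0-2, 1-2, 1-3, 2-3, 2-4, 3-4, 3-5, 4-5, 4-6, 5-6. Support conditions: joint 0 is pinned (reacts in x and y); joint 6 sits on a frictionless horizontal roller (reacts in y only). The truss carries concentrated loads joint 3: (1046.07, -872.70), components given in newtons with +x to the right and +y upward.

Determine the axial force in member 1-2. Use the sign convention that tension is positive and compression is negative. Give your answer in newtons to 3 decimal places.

N=7 nodes, M=11 members, R=3 reactions → 2N=14, M+R=14
member 0 (0-1): L=4.8596, (cx,cy)=(0.3780,0.9258)
member 1 (0-2): L=3.4050, (cx,cy)=(1.0000,0.0000)
member 2 (1-2): L=4.7644, (cx,cy)=(0.3291,-0.9443)
member 3 (1-3): L=3.2260, (cx,cy)=(0.9988,0.0496)
member 4 (2-3): L=4.9439, (cx,cy)=(0.3346,0.9424)
member 5 (2-4): L=3.1220, (cx,cy)=(1.0000,0.0000)
member 6 (3-4): L=4.8848, (cx,cy)=(0.3005,-0.9538)
member 7 (3-5): L=2.9986, (cx,cy)=(0.9988,0.0487)
member 8 (4-5): L=5.0418, (cx,cy)=(0.3029,0.9530)
member 9 (4-6): L=3.2730, (cx,cy)=(1.0000,0.0000)
member 10 (5-6): L=5.1124, (cx,cy)=(0.3415,-0.9399)
solve A·x = −loads:
  F[0-1] = +81.1400 N (tension)
  F[0-2] = +1015.3978 N (tension)
  F[1-2] = -76.6120 N (compression)
  F[1-3] = +55.9546 N (tension)
  F[2-3] = +76.7678 N (tension)
  F[2-4] = +964.5013 N (tension)
  F[3-4] = -1027.2737 N (compression)
  F[3-5] = -656.5597 N (compression)
  F[4-5] = +1028.0733 N (tension)
  F[4-6] = +344.4105 N (tension)
  F[5-6] = -1008.4543 N (compression)
  Rx@0 = -1046.0700 N
  Ry@0 = -75.1193 N
  Ry@6 = +947.8193 N

-76.612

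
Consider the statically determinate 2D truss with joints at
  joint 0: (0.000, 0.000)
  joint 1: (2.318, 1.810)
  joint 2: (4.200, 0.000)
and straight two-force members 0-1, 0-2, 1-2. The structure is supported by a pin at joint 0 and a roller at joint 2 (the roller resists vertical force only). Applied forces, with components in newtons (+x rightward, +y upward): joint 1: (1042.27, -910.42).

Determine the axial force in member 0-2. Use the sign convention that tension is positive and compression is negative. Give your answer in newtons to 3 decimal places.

989.489

N=3 nodes, M=3 members, R=3 reactions → 2N=6, M+R=6
member 0 (0-1): L=2.9410, (cx,cy)=(0.7882,0.6154)
member 1 (0-2): L=4.2000, (cx,cy)=(1.0000,0.0000)
member 2 (1-2): L=2.6111, (cx,cy)=(0.7208,-0.6932)
solve A·x = −loads:
  F[0-1] = +66.9659 N (tension)
  F[0-2] = +989.4889 N (tension)
  F[1-2] = -1372.8421 N (compression)
  Rx@0 = -1042.2700 N
  Ry@0 = -41.2139 N
  Ry@2 = +951.6339 N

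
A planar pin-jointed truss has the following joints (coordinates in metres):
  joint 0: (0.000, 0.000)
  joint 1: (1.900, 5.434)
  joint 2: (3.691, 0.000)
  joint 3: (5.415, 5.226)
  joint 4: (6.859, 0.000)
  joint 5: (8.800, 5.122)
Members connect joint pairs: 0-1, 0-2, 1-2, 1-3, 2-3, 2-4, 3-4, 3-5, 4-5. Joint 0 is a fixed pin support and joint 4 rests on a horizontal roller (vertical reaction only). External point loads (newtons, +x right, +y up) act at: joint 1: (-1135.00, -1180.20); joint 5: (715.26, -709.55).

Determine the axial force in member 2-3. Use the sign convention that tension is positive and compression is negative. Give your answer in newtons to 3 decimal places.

N=6 nodes, M=9 members, R=3 reactions → 2N=12, M+R=12
member 0 (0-1): L=5.7566, (cx,cy)=(0.3301,0.9440)
member 1 (0-2): L=3.6910, (cx,cy)=(1.0000,0.0000)
member 2 (1-2): L=5.7215, (cx,cy)=(0.3130,-0.9497)
member 3 (1-3): L=3.5211, (cx,cy)=(0.9983,-0.0591)
member 4 (2-3): L=5.5030, (cx,cy)=(0.3133,0.9497)
member 5 (2-4): L=3.1680, (cx,cy)=(1.0000,0.0000)
member 6 (3-4): L=5.4218, (cx,cy)=(0.2663,-0.9639)
member 7 (3-5): L=3.3866, (cx,cy)=(0.9995,-0.0307)
member 8 (4-5): L=5.4774, (cx,cy)=(0.3544,0.9351)
solve A·x = −loads:
  F[0-1] = -1077.9618 N (compression)
  F[0-2] = -63.9519 N (compression)
  F[1-2] = -224.1743 N (compression)
  F[1-3] = +850.8704 N (tension)
  F[2-3] = +224.1941 N (tension)
  F[2-4] = -204.3607 N (compression)
  F[3-4] = -199.7492 N (compression)
  F[3-5] = +973.2791 N (tension)
  F[4-5] = -726.8264 N (compression)
  Rx@0 = +419.7400 N
  Ry@0 = +1017.5541 N
  Ry@4 = +872.1959 N

224.194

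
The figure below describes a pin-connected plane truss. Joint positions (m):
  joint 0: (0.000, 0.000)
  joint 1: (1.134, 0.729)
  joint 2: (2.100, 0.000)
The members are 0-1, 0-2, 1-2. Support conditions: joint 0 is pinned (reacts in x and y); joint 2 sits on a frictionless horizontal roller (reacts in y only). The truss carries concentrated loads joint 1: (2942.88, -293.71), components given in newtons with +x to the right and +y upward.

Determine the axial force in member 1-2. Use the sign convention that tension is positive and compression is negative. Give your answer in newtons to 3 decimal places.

N=3 nodes, M=3 members, R=3 reactions → 2N=6, M+R=6
member 0 (0-1): L=1.3481, (cx,cy)=(0.8412,0.5408)
member 1 (0-2): L=2.1000, (cx,cy)=(1.0000,0.0000)
member 2 (1-2): L=1.2102, (cx,cy)=(0.7982,-0.6024)
solve A·x = −loads:
  F[0-1] = +1639.3541 N (tension)
  F[0-2] = +1563.8906 N (tension)
  F[1-2] = -1959.2431 N (compression)
  Rx@0 = -2942.8800 N
  Ry@0 = -886.4932 N
  Ry@2 = +1180.2032 N

-1959.243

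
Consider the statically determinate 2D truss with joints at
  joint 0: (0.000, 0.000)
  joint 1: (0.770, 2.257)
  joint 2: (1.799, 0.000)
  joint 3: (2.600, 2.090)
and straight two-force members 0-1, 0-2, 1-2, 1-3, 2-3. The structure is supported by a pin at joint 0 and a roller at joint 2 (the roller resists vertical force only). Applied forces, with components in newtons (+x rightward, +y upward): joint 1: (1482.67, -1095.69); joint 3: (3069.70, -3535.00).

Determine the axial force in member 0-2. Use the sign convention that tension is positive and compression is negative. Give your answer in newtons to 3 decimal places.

N=4 nodes, M=5 members, R=3 reactions → 2N=8, M+R=8
member 0 (0-1): L=2.3847, (cx,cy)=(0.3229,0.9464)
member 1 (0-2): L=1.7990, (cx,cy)=(1.0000,0.0000)
member 2 (1-2): L=2.4805, (cx,cy)=(0.4148,-0.9099)
member 3 (1-3): L=1.8376, (cx,cy)=(0.9959,-0.0909)
member 4 (2-3): L=2.2382, (cx,cy)=(0.3579,0.9338)
solve A·x = −loads:
  F[0-1] = +6734.3204 N (tension)
  F[0-2] = +2377.9430 N (tension)
  F[1-2] = -8637.7127 N (compression)
  F[1-3] = +4292.7496 N (tension)
  F[2-3] = -3367.9332 N (compression)
  Rx@0 = -4552.3700 N
  Ry@0 = -6373.6127 N
  Ry@2 = +11004.3027 N

2377.943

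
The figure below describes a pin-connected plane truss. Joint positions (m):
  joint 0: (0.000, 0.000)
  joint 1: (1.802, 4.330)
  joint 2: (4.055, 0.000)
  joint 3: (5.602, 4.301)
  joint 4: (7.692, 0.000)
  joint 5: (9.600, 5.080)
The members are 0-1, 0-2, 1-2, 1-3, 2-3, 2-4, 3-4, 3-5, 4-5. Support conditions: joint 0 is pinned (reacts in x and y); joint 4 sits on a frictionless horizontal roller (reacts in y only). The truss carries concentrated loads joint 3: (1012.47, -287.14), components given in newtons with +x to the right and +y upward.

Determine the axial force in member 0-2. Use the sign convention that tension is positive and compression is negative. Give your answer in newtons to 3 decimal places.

N=6 nodes, M=9 members, R=3 reactions → 2N=12, M+R=12
member 0 (0-1): L=4.6900, (cx,cy)=(0.3842,0.9232)
member 1 (0-2): L=4.0550, (cx,cy)=(1.0000,0.0000)
member 2 (1-2): L=4.8811, (cx,cy)=(0.4616,-0.8871)
member 3 (1-3): L=3.8001, (cx,cy)=(1.0000,-0.0076)
member 4 (2-3): L=4.5708, (cx,cy)=(0.3385,0.9410)
member 5 (2-4): L=3.6370, (cx,cy)=(1.0000,0.0000)
member 6 (3-4): L=4.7819, (cx,cy)=(0.4371,-0.8994)
member 7 (3-5): L=4.0732, (cx,cy)=(0.9815,0.1913)
member 8 (4-5): L=5.4265, (cx,cy)=(0.3516,0.9361)
solve A·x = −loads:
  F[0-1] = +528.6875 N (tension)
  F[0-2] = +809.3368 N (tension)
  F[1-2] = -554.1750 N (compression)
  F[1-3] = +458.9419 N (tension)
  F[2-3] = +522.4416 N (tension)
  F[2-4] = +376.7180 N (tension)
  F[3-4] = -861.9296 N (compression)
  F[3-5] = +0.0000 N (tension)
  F[4-5] = +0.0000 N (tension)
  Rx@0 = -1012.4700 N
  Ry@0 = -488.1059 N
  Ry@4 = +775.2459 N

809.337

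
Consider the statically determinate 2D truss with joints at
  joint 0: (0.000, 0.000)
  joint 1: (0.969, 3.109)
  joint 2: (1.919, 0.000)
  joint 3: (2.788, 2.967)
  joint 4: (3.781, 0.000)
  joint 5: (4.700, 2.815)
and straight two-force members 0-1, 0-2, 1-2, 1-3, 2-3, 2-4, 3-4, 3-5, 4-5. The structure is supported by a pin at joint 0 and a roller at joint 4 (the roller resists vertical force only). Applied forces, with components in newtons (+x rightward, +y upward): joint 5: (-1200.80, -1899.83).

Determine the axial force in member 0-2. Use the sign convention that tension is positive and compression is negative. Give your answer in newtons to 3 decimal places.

-1066.081

N=6 nodes, M=9 members, R=3 reactions → 2N=12, M+R=12
member 0 (0-1): L=3.2565, (cx,cy)=(0.2976,0.9547)
member 1 (0-2): L=1.9190, (cx,cy)=(1.0000,0.0000)
member 2 (1-2): L=3.2509, (cx,cy)=(0.2922,-0.9563)
member 3 (1-3): L=1.8245, (cx,cy)=(0.9970,-0.0778)
member 4 (2-3): L=3.0916, (cx,cy)=(0.2811,0.9597)
member 5 (2-4): L=1.8620, (cx,cy)=(1.0000,0.0000)
member 6 (3-4): L=3.1288, (cx,cy)=(0.3174,-0.9483)
member 7 (3-5): L=1.9180, (cx,cy)=(0.9969,-0.0792)
member 8 (4-5): L=2.9612, (cx,cy)=(0.3103,0.9506)
solve A·x = −loads:
  F[0-1] = -452.7502 N (compression)
  F[0-2] = -1066.0805 N (compression)
  F[1-2] = +474.2816 N (tension)
  F[1-3] = -274.1486 N (compression)
  F[2-3] = -472.6334 N (compression)
  F[2-4] = -794.6350 N (compression)
  F[3-4] = +503.2473 N (tension)
  F[3-5] = -567.6701 N (compression)
  F[4-5] = -2045.8322 N (compression)
  Rx@0 = +1200.8000 N
  Ry@0 = +432.2423 N
  Ry@4 = +1467.5877 N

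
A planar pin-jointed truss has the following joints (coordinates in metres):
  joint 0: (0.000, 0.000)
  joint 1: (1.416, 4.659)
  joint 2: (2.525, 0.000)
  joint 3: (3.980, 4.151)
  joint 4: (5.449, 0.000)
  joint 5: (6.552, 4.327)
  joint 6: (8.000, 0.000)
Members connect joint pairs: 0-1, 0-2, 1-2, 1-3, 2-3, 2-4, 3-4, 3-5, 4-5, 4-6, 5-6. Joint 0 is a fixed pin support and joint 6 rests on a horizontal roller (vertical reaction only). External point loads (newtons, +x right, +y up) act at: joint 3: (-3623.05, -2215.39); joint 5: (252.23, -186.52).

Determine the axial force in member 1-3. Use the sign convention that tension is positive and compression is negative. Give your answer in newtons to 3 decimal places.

N=7 nodes, M=11 members, R=3 reactions → 2N=14, M+R=14
member 0 (0-1): L=4.8694, (cx,cy)=(0.2908,0.9568)
member 1 (0-2): L=2.5250, (cx,cy)=(1.0000,0.0000)
member 2 (1-2): L=4.7892, (cx,cy)=(0.2316,-0.9728)
member 3 (1-3): L=2.6138, (cx,cy)=(0.9809,-0.1944)
member 4 (2-3): L=4.3986, (cx,cy)=(0.3308,0.9437)
member 5 (2-4): L=2.9240, (cx,cy)=(1.0000,0.0000)
member 6 (3-4): L=4.4033, (cx,cy)=(0.3336,-0.9427)
member 7 (3-5): L=2.5780, (cx,cy)=(0.9977,0.0683)
member 8 (4-5): L=4.4654, (cx,cy)=(0.2470,0.9690)
member 9 (4-6): L=2.5510, (cx,cy)=(1.0000,0.0000)
member 10 (5-6): L=4.5629, (cx,cy)=(0.3173,-0.9483)
solve A·x = −loads:
  F[0-1] = -3021.0304 N (compression)
  F[0-2] = -2492.3229 N (compression)
  F[1-2] = +3306.0742 N (tension)
  F[1-3] = -1676.0231 N (compression)
  F[2-3] = -3408.0683 N (compression)
  F[2-4] = -599.4142 N (compression)
  F[3-4] = +759.5413 N (tension)
  F[3-5] = +599.6482 N (tension)
  F[4-5] = -738.9240 N (compression)
  F[4-6] = -163.4961 N (compression)
  F[5-6] = +515.1994 N (tension)
  Rx@0 = +3370.8200 N
  Ry@0 = +2890.4788 N
  Ry@6 = -488.5688 N

-1676.023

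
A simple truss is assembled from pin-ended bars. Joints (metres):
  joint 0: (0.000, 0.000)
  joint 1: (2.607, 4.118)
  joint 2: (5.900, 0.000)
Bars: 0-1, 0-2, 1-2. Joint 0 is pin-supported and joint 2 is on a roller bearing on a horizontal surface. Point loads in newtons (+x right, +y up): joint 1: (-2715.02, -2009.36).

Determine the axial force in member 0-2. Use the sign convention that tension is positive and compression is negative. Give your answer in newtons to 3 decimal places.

-805.359

N=3 nodes, M=3 members, R=3 reactions → 2N=6, M+R=6
member 0 (0-1): L=4.8738, (cx,cy)=(0.5349,0.8449)
member 1 (0-2): L=5.9000, (cx,cy)=(1.0000,0.0000)
member 2 (1-2): L=5.2727, (cx,cy)=(0.6245,-0.7810)
solve A·x = −loads:
  F[0-1] = -3570.1539 N (compression)
  F[0-2] = -805.3594 N (compression)
  F[1-2] = +1289.5383 N (tension)
  Rx@0 = +2715.0200 N
  Ry@0 = +3016.4873 N
  Ry@2 = -1007.1273 N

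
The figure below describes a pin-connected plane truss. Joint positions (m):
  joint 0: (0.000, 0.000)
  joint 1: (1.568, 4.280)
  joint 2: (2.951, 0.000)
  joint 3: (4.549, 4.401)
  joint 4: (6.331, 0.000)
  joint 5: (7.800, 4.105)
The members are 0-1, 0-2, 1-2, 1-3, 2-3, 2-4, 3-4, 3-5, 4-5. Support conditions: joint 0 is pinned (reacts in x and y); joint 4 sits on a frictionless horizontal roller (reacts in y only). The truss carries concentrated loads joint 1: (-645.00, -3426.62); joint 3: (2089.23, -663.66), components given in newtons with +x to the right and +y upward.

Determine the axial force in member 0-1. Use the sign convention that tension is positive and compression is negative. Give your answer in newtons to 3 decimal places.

-1862.108

N=6 nodes, M=9 members, R=3 reactions → 2N=12, M+R=12
member 0 (0-1): L=4.5582, (cx,cy)=(0.3440,0.9390)
member 1 (0-2): L=2.9510, (cx,cy)=(1.0000,0.0000)
member 2 (1-2): L=4.4979, (cx,cy)=(0.3075,-0.9516)
member 3 (1-3): L=2.9835, (cx,cy)=(0.9992,0.0406)
member 4 (2-3): L=4.6821, (cx,cy)=(0.3413,0.9400)
member 5 (2-4): L=3.3800, (cx,cy)=(1.0000,0.0000)
member 6 (3-4): L=4.7481, (cx,cy)=(0.3753,-0.9269)
member 7 (3-5): L=3.2644, (cx,cy)=(0.9959,-0.0907)
member 8 (4-5): L=4.3599, (cx,cy)=(0.3369,0.9415)
solve A·x = −loads:
  F[0-1] = -1862.1079 N (compression)
  F[0-2] = +2084.7891 N (tension)
  F[1-2] = -1740.5724 N (compression)
  F[1-3] = +540.0711 N (tension)
  F[2-3] = +1762.0530 N (tension)
  F[2-4] = +948.2196 N (tension)
  F[3-4] = -2526.5031 N (compression)
  F[3-5] = -0.0000 N (compression)
  F[4-5] = +0.0000 N (tension)
  Rx@0 = -1444.2300 N
  Ry@0 = +1748.4650 N
  Ry@4 = +2341.8150 N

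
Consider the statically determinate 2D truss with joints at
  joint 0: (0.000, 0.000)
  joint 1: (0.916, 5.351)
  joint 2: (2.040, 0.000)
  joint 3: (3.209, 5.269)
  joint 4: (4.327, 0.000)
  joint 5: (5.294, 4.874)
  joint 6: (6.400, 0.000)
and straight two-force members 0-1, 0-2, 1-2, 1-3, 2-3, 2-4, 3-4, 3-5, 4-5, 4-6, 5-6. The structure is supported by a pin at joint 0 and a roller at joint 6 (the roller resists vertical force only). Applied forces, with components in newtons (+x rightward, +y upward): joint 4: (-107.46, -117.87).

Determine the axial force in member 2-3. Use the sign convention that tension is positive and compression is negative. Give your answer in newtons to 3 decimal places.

-39.644

N=7 nodes, M=11 members, R=3 reactions → 2N=14, M+R=14
member 0 (0-1): L=5.4288, (cx,cy)=(0.1687,0.9857)
member 1 (0-2): L=2.0400, (cx,cy)=(1.0000,0.0000)
member 2 (1-2): L=5.4678, (cx,cy)=(0.2056,-0.9786)
member 3 (1-3): L=2.2945, (cx,cy)=(0.9994,-0.0357)
member 4 (2-3): L=5.3971, (cx,cy)=(0.2166,0.9763)
member 5 (2-4): L=2.2870, (cx,cy)=(1.0000,0.0000)
member 6 (3-4): L=5.3863, (cx,cy)=(0.2076,-0.9782)
member 7 (3-5): L=2.1221, (cx,cy)=(0.9825,-0.1861)
member 8 (4-5): L=4.9690, (cx,cy)=(0.1946,0.9809)
member 9 (4-6): L=2.0730, (cx,cy)=(1.0000,0.0000)
member 10 (5-6): L=4.9979, (cx,cy)=(0.2213,-0.9752)
solve A·x = −loads:
  F[0-1] = -38.7342 N (compression)
  F[0-2] = -100.9244 N (compression)
  F[1-2] = +39.5479 N (tension)
  F[1-3] = -14.6747 N (compression)
  F[2-3] = -39.6444 N (compression)
  F[2-4] = -84.2078 N (compression)
  F[3-4] = +45.3552 N (tension)
  F[3-5] = -33.2473 N (compression)
  F[4-5] = +74.9353 N (tension)
  F[4-6] = +18.0834 N (tension)
  F[5-6] = -81.7171 N (compression)
  Rx@0 = +107.4600 N
  Ry@0 = +38.1788 N
  Ry@6 = +79.6912 N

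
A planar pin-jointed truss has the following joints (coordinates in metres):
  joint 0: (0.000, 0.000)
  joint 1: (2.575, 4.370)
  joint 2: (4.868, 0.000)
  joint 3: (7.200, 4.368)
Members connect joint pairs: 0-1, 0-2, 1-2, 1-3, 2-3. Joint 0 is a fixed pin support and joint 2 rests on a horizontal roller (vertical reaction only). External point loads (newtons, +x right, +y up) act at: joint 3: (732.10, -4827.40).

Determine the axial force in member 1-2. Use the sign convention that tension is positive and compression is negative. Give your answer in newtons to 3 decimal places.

-3355.030

N=4 nodes, M=5 members, R=3 reactions → 2N=8, M+R=8
member 0 (0-1): L=5.0722, (cx,cy)=(0.5077,0.8616)
member 1 (0-2): L=4.8680, (cx,cy)=(1.0000,0.0000)
member 2 (1-2): L=4.9351, (cx,cy)=(0.4646,-0.8855)
member 3 (1-3): L=4.6250, (cx,cy)=(1.0000,-0.0004)
member 4 (2-3): L=4.9515, (cx,cy)=(0.4710,0.8822)
solve A·x = −loads:
  F[0-1] = +3446.6279 N (tension)
  F[0-2] = -1017.6364 N (compression)
  F[1-2] = -3355.0301 N (compression)
  F[1-3] = +3308.6022 N (tension)
  F[2-3] = -5470.6801 N (compression)
  Rx@0 = -732.1000 N
  Ry@0 = -2969.4555 N
  Ry@2 = +7796.8555 N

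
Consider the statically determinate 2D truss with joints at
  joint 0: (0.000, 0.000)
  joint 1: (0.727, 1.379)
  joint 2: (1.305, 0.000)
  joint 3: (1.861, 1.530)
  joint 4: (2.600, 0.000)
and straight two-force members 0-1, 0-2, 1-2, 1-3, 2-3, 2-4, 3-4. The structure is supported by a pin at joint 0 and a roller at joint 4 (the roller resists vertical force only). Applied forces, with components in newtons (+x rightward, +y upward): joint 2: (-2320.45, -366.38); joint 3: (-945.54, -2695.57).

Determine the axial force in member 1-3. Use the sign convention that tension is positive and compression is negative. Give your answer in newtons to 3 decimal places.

-1360.915

N=5 nodes, M=7 members, R=3 reactions → 2N=10, M+R=10
member 0 (0-1): L=1.5589, (cx,cy)=(0.4664,0.8846)
member 1 (0-2): L=1.3050, (cx,cy)=(1.0000,0.0000)
member 2 (1-2): L=1.4952, (cx,cy)=(0.3866,-0.9223)
member 3 (1-3): L=1.1440, (cx,cy)=(0.9913,0.1320)
member 4 (2-3): L=1.6279, (cx,cy)=(0.3415,0.9399)
member 5 (2-4): L=1.2950, (cx,cy)=(1.0000,0.0000)
member 6 (3-4): L=1.6991, (cx,cy)=(0.4349,-0.9005)
solve A·x = −loads:
  F[0-1] = -1701.4094 N (compression)
  F[0-2] = -2472.5302 N (compression)
  F[1-2] = +1437.1526 N (tension)
  F[1-3] = -1360.9146 N (compression)
  F[2-3] = -1020.4161 N (compression)
  F[2-4] = +751.9865 N (tension)
  F[3-4] = -1728.9823 N (compression)
  Rx@0 = +3265.9900 N
  Ry@0 = +1505.0633 N
  Ry@4 = +1556.8867 N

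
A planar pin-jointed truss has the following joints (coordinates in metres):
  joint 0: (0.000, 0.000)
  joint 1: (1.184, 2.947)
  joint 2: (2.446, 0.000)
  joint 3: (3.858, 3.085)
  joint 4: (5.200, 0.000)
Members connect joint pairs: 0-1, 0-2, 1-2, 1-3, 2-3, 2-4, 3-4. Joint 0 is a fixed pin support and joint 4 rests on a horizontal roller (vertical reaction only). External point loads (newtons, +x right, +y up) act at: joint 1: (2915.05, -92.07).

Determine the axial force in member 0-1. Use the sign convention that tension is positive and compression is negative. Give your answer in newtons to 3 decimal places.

N=5 nodes, M=7 members, R=3 reactions → 2N=10, M+R=10
member 0 (0-1): L=3.1760, (cx,cy)=(0.3728,0.9279)
member 1 (0-2): L=2.4460, (cx,cy)=(1.0000,0.0000)
member 2 (1-2): L=3.2058, (cx,cy)=(0.3937,-0.9193)
member 3 (1-3): L=2.6776, (cx,cy)=(0.9987,0.0515)
member 4 (2-3): L=3.3928, (cx,cy)=(0.4162,0.9093)
member 5 (2-4): L=2.7540, (cx,cy)=(1.0000,0.0000)
member 6 (3-4): L=3.3643, (cx,cy)=(0.3989,-0.9170)
solve A·x = −loads:
  F[0-1] = +1703.7648 N (tension)
  F[0-2] = +2279.8836 N (tension)
  F[1-2] = -1905.8350 N (compression)
  F[1-3] = -1531.6763 N (compression)
  F[2-3] = +1926.7416 N (tension)
  F[2-4] = +727.7738 N (tension)
  F[3-4] = -1824.4518 N (compression)
  Rx@0 = -2915.0500 N
  Ry@0 = -1580.9422 N
  Ry@4 = +1673.0122 N

1703.765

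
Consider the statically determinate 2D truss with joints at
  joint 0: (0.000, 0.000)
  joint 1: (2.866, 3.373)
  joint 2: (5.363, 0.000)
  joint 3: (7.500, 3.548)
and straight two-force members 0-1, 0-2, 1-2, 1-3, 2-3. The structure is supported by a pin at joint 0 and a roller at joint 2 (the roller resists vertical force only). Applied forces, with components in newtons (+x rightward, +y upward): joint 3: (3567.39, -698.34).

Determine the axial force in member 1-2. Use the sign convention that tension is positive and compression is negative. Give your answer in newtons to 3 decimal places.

N=4 nodes, M=5 members, R=3 reactions → 2N=8, M+R=8
member 0 (0-1): L=4.4262, (cx,cy)=(0.6475,0.7621)
member 1 (0-2): L=5.3630, (cx,cy)=(1.0000,0.0000)
member 2 (1-2): L=4.1967, (cx,cy)=(0.5950,-0.8037)
member 3 (1-3): L=4.6373, (cx,cy)=(0.9993,0.0377)
member 4 (2-3): L=4.1419, (cx,cy)=(0.5160,0.8566)
solve A·x = −loads:
  F[0-1] = +3462.1409 N (tension)
  F[0-2] = +1325.6168 N (tension)
  F[1-2] = -3090.8836 N (compression)
  F[1-3] = +4083.7390 N (tension)
  F[2-3] = -995.1339 N (compression)
  Rx@0 = -3567.3900 N
  Ry@0 = -2638.3465 N
  Ry@2 = +3336.6865 N

-3090.884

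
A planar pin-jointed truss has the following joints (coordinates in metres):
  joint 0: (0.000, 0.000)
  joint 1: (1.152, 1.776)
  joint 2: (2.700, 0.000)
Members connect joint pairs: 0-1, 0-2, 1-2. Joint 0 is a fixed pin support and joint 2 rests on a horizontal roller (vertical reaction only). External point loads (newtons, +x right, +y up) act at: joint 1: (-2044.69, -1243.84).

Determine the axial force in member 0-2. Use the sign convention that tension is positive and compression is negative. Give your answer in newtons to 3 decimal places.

N=3 nodes, M=3 members, R=3 reactions → 2N=6, M+R=6
member 0 (0-1): L=2.1169, (cx,cy)=(0.5442,0.8390)
member 1 (0-2): L=2.7000, (cx,cy)=(1.0000,0.0000)
member 2 (1-2): L=2.3559, (cx,cy)=(0.6571,-0.7538)
solve A·x = −loads:
  F[0-1] = -2453.1365 N (compression)
  F[0-2] = -709.7149 N (compression)
  F[1-2] = +1080.1355 N (tension)
  Rx@0 = +2044.6900 N
  Ry@0 = +2058.0866 N
  Ry@2 = -814.2466 N

-709.715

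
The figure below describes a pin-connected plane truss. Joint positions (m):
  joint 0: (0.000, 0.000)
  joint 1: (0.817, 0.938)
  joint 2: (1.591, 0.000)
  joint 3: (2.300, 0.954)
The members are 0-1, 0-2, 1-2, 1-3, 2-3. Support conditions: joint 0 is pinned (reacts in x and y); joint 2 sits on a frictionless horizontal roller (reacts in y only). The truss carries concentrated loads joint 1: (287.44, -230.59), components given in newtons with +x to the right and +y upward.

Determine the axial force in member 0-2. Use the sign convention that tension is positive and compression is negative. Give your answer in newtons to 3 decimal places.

N=4 nodes, M=5 members, R=3 reactions → 2N=8, M+R=8
member 0 (0-1): L=1.2439, (cx,cy)=(0.6568,0.7541)
member 1 (0-2): L=1.5910, (cx,cy)=(1.0000,0.0000)
member 2 (1-2): L=1.2161, (cx,cy)=(0.6365,-0.7713)
member 3 (1-3): L=1.4831, (cx,cy)=(0.9999,0.0108)
member 4 (2-3): L=1.1886, (cx,cy)=(0.5965,0.8026)
solve A·x = −loads:
  F[0-1] = +75.9692 N (tension)
  F[0-2] = +237.5438 N (tension)
  F[1-2] = -373.2287 N (compression)
  F[1-3] = +0.0000 N (tension)
  F[2-3] = -0.0000 N (compression)
  Rx@0 = -287.4400 N
  Ry@0 = -57.2860 N
  Ry@2 = +287.8760 N

237.544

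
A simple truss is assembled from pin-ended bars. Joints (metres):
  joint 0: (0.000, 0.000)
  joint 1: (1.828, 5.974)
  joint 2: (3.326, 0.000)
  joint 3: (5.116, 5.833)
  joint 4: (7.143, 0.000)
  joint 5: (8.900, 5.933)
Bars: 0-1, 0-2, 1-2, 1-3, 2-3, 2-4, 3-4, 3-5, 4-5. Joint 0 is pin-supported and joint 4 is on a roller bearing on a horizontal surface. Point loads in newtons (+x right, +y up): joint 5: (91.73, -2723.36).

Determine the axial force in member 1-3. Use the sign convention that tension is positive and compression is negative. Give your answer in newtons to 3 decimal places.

420.272

N=6 nodes, M=9 members, R=3 reactions → 2N=12, M+R=12
member 0 (0-1): L=6.2474, (cx,cy)=(0.2926,0.9562)
member 1 (0-2): L=3.3260, (cx,cy)=(1.0000,0.0000)
member 2 (1-2): L=6.1590, (cx,cy)=(0.2432,-0.9700)
member 3 (1-3): L=3.2910, (cx,cy)=(0.9991,-0.0428)
member 4 (2-3): L=6.1015, (cx,cy)=(0.2934,0.9560)
member 5 (2-4): L=3.8170, (cx,cy)=(1.0000,0.0000)
member 6 (3-4): L=6.1752, (cx,cy)=(0.3283,-0.9446)
member 7 (3-5): L=3.7853, (cx,cy)=(0.9997,0.0264)
member 8 (4-5): L=6.1877, (cx,cy)=(0.2840,0.9588)
solve A·x = −loads:
  F[0-1] = +780.2164 N (tension)
  F[0-2] = -136.5619 N (compression)
  F[1-2] = -787.7313 N (compression)
  F[1-3] = +420.2724 N (tension)
  F[2-3] = +799.2440 N (tension)
  F[2-4] = -562.6320 N (compression)
  F[3-4] = -764.5060 N (compression)
  F[3-5] = +905.6276 N (tension)
  F[4-5] = -2865.2205 N (compression)
  Rx@0 = -91.7300 N
  Ry@0 = -746.0699 N
  Ry@4 = +3469.4299 N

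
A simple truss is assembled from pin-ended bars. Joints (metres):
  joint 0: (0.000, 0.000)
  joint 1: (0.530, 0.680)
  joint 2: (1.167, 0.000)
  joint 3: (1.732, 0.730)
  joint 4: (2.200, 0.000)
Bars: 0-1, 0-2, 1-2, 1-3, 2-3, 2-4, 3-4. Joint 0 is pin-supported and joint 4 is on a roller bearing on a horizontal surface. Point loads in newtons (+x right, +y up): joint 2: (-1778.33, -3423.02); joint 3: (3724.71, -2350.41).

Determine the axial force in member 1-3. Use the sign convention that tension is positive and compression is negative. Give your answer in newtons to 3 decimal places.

-1440.522

N=5 nodes, M=7 members, R=3 reactions → 2N=10, M+R=10
member 0 (0-1): L=0.8621, (cx,cy)=(0.6147,0.7887)
member 1 (0-2): L=1.1670, (cx,cy)=(1.0000,0.0000)
member 2 (1-2): L=0.9318, (cx,cy)=(0.6837,-0.7298)
member 3 (1-3): L=1.2030, (cx,cy)=(0.9991,0.0416)
member 4 (2-3): L=0.9231, (cx,cy)=(0.6121,0.7908)
member 5 (2-4): L=1.0330, (cx,cy)=(1.0000,0.0000)
member 6 (3-4): L=0.8671, (cx,cy)=(0.5397,-0.8419)
solve A·x = −loads:
  F[0-1] = -1104.7333 N (compression)
  F[0-2] = +2625.5074 N (tension)
  F[1-2] = +1111.8906 N (tension)
  F[1-3] = -1440.5222 N (compression)
  F[2-3] = +3302.3893 N (tension)
  F[2-4] = +3142.7141 N (tension)
  F[3-4] = -5822.9892 N (compression)
  Rx@0 = -1946.3800 N
  Ry@0 = +871.3333 N
  Ry@4 = +4902.0967 N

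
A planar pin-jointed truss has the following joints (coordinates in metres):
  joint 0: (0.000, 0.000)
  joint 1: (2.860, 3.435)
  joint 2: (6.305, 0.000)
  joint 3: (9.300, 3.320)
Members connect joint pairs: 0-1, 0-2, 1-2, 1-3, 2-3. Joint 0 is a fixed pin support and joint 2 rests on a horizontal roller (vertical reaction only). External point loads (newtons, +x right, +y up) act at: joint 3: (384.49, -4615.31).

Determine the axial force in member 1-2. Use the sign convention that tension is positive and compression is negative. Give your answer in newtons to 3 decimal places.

N=4 nodes, M=5 members, R=3 reactions → 2N=8, M+R=8
member 0 (0-1): L=4.4698, (cx,cy)=(0.6399,0.7685)
member 1 (0-2): L=6.3050, (cx,cy)=(1.0000,0.0000)
member 2 (1-2): L=4.8649, (cx,cy)=(0.7081,-0.7061)
member 3 (1-3): L=6.4410, (cx,cy)=(0.9998,-0.0179)
member 4 (2-3): L=4.4713, (cx,cy)=(0.6698,0.7425)
solve A·x = −loads:
  F[0-1] = +3116.2457 N (tension)
  F[0-2] = -1609.4530 N (compression)
  F[1-2] = -3504.9230 N (compression)
  F[1-3] = +4476.6111 N (tension)
  F[2-3] = -6108.1353 N (compression)
  Rx@0 = -384.4900 N
  Ry@0 = -2394.8232 N
  Ry@2 = +7010.1332 N

-3504.923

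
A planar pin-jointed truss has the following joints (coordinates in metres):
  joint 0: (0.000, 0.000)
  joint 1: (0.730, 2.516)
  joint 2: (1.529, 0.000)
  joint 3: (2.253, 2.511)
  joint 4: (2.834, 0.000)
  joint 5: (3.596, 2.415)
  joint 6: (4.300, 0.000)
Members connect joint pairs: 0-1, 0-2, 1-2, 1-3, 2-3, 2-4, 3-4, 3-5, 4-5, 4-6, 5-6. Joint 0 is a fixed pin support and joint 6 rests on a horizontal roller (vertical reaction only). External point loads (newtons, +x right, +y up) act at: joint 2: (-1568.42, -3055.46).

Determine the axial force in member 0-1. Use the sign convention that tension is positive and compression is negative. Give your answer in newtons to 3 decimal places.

N=7 nodes, M=11 members, R=3 reactions → 2N=14, M+R=14
member 0 (0-1): L=2.6198, (cx,cy)=(0.2787,0.9604)
member 1 (0-2): L=1.5290, (cx,cy)=(1.0000,0.0000)
member 2 (1-2): L=2.6398, (cx,cy)=(0.3027,-0.9531)
member 3 (1-3): L=1.5230, (cx,cy)=(1.0000,-0.0033)
member 4 (2-3): L=2.6133, (cx,cy)=(0.2770,0.9609)
member 5 (2-4): L=1.3050, (cx,cy)=(1.0000,0.0000)
member 6 (3-4): L=2.5773, (cx,cy)=(0.2254,-0.9743)
member 7 (3-5): L=1.3464, (cx,cy)=(0.9975,-0.0713)
member 8 (4-5): L=2.5324, (cx,cy)=(0.3009,0.9537)
member 9 (4-6): L=1.4660, (cx,cy)=(1.0000,0.0000)
member 10 (5-6): L=2.5155, (cx,cy)=(0.2799,-0.9600)
solve A·x = −loads:
  F[0-1] = -2050.1988 N (compression)
  F[0-2] = -997.1296 N (compression)
  F[1-2] = +2070.0226 N (tension)
  F[1-3] = -1197.8347 N (compression)
  F[2-3] = +1126.6321 N (tension)
  F[2-4] = +885.7002 N (tension)
  F[3-4] = -1067.8466 N (compression)
  F[3-5] = -646.6253 N (compression)
  F[4-5] = +1090.9199 N (tension)
  F[4-6] = +316.7168 N (tension)
  F[5-6] = -1131.6869 N (compression)
  Rx@0 = +1568.4200 N
  Ry@0 = +1968.9953 N
  Ry@6 = +1086.4647 N

-2050.199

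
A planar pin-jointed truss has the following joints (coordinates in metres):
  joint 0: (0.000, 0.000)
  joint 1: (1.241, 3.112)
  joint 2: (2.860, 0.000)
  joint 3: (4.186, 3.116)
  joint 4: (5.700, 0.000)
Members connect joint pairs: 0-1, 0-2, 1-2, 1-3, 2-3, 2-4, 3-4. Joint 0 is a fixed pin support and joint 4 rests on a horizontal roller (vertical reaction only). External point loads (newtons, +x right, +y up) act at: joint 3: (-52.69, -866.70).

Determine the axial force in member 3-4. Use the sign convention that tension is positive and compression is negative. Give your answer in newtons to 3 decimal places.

N=5 nodes, M=7 members, R=3 reactions → 2N=10, M+R=10
member 0 (0-1): L=3.3503, (cx,cy)=(0.3704,0.9289)
member 1 (0-2): L=2.8600, (cx,cy)=(1.0000,0.0000)
member 2 (1-2): L=3.5079, (cx,cy)=(0.4615,-0.8871)
member 3 (1-3): L=2.9450, (cx,cy)=(1.0000,0.0014)
member 4 (2-3): L=3.3864, (cx,cy)=(0.3916,0.9202)
member 5 (2-4): L=2.8400, (cx,cy)=(1.0000,0.0000)
member 6 (3-4): L=3.4643, (cx,cy)=(0.4370,-0.8994)
solve A·x = −loads:
  F[0-1] = -278.8467 N (compression)
  F[0-2] = +50.5983 N (tension)
  F[1-2] = +291.6022 N (tension)
  F[1-3] = -237.8697 N (compression)
  F[2-3] = -281.1372 N (compression)
  F[2-4] = +295.2633 N (tension)
  F[3-4] = -675.6224 N (compression)
  Rx@0 = +52.6900 N
  Ry@0 = +259.0116 N
  Ry@4 = +607.6884 N

-675.622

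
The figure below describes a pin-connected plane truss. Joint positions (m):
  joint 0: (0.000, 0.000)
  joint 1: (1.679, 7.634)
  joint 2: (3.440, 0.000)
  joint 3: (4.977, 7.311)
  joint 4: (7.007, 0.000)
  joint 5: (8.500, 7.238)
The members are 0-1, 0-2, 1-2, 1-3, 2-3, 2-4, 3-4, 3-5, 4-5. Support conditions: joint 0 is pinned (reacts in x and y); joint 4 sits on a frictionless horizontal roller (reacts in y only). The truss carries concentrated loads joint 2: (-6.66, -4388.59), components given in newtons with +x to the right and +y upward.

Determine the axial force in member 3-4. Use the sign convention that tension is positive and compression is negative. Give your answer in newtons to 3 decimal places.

-2236.036

N=6 nodes, M=9 members, R=3 reactions → 2N=12, M+R=12
member 0 (0-1): L=7.8165, (cx,cy)=(0.2148,0.9767)
member 1 (0-2): L=3.4400, (cx,cy)=(1.0000,0.0000)
member 2 (1-2): L=7.8345, (cx,cy)=(0.2248,-0.9744)
member 3 (1-3): L=3.3138, (cx,cy)=(0.9952,-0.0975)
member 4 (2-3): L=7.4708, (cx,cy)=(0.2057,0.9786)
member 5 (2-4): L=3.5670, (cx,cy)=(1.0000,0.0000)
member 6 (3-4): L=7.5876, (cx,cy)=(0.2675,-0.9635)
member 7 (3-5): L=3.5238, (cx,cy)=(0.9998,-0.0207)
member 8 (4-5): L=7.3904, (cx,cy)=(0.2020,0.9794)
solve A·x = −loads:
  F[0-1] = -2287.4614 N (compression)
  F[0-2] = +484.6941 N (tension)
  F[1-2] = +2396.2587 N (tension)
  F[1-3] = -1034.9025 N (compression)
  F[2-3] = +2098.5423 N (tension)
  F[2-4] = +598.2333 N (tension)
  F[3-4] = -2236.0359 N (compression)
  F[3-5] = +0.0000 N (tension)
  F[4-5] = -0.0000 N (compression)
  Rx@0 = +6.6600 N
  Ry@0 = +2234.0660 N
  Ry@4 = +2154.5240 N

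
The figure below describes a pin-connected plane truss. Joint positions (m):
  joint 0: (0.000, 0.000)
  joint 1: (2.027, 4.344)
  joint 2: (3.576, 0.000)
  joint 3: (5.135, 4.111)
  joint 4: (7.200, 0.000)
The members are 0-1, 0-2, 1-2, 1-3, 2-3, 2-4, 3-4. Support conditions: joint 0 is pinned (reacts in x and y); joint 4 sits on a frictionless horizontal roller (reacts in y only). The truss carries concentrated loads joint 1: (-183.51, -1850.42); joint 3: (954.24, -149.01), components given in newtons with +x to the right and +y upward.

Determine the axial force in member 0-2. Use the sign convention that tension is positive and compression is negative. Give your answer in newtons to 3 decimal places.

1208.460

N=5 nodes, M=7 members, R=3 reactions → 2N=10, M+R=10
member 0 (0-1): L=4.7936, (cx,cy)=(0.4229,0.9062)
member 1 (0-2): L=3.5760, (cx,cy)=(1.0000,0.0000)
member 2 (1-2): L=4.6119, (cx,cy)=(0.3359,-0.9419)
member 3 (1-3): L=3.1167, (cx,cy)=(0.9972,-0.0748)
member 4 (2-3): L=4.3967, (cx,cy)=(0.3546,0.9350)
member 5 (2-4): L=3.6240, (cx,cy)=(1.0000,0.0000)
member 6 (3-4): L=4.6005, (cx,cy)=(0.4489,-0.8936)
solve A·x = −loads:
  F[0-1] = -1035.1869 N (compression)
  F[0-2] = +1208.4600 N (tension)
  F[1-2] = -974.4167 N (compression)
  F[1-3] = +73.2617 N (tension)
  F[2-3] = +981.5918 N (tension)
  F[2-4] = +533.1249 N (tension)
  F[3-4] = -1187.7182 N (compression)
  Rx@0 = -770.7300 N
  Ry@0 = +938.0854 N
  Ry@4 = +1061.3446 N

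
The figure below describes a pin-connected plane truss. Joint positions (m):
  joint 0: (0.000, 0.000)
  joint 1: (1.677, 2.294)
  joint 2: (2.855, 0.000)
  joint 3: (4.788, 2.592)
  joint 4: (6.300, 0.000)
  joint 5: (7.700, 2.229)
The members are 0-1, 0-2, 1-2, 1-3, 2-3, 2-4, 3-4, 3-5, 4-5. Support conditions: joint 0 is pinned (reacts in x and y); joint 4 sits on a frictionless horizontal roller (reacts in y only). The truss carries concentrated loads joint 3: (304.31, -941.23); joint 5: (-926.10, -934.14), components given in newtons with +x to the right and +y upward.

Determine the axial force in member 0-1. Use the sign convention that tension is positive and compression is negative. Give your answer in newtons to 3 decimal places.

N=6 nodes, M=9 members, R=3 reactions → 2N=12, M+R=12
member 0 (0-1): L=2.8416, (cx,cy)=(0.5902,0.8073)
member 1 (0-2): L=2.8550, (cx,cy)=(1.0000,0.0000)
member 2 (1-2): L=2.5788, (cx,cy)=(0.4568,-0.8896)
member 3 (1-3): L=3.1252, (cx,cy)=(0.9954,0.0954)
member 4 (2-3): L=3.2334, (cx,cy)=(0.5978,0.8016)
member 5 (2-4): L=3.4450, (cx,cy)=(1.0000,0.0000)
member 6 (3-4): L=3.0008, (cx,cy)=(0.5039,-0.8638)
member 7 (3-5): L=2.9345, (cx,cy)=(0.9923,-0.1237)
member 8 (4-5): L=2.6322, (cx,cy)=(0.5319,0.8468)
solve A·x = −loads:
  F[0-1] = -273.4708 N (compression)
  F[0-2] = -460.3991 N (compression)
  F[1-2] = +219.9774 N (tension)
  F[1-3] = -263.0763 N (compression)
  F[2-3] = -244.1085 N (compression)
  F[2-4] = -213.9793 N (compression)
  F[3-4] = -788.6579 N (compression)
  F[3-5] = -317.1748 N (compression)
  F[4-5] = -1149.4433 N (compression)
  Rx@0 = +621.7900 N
  Ry@0 = +220.7697 N
  Ry@4 = +1654.6003 N

-273.471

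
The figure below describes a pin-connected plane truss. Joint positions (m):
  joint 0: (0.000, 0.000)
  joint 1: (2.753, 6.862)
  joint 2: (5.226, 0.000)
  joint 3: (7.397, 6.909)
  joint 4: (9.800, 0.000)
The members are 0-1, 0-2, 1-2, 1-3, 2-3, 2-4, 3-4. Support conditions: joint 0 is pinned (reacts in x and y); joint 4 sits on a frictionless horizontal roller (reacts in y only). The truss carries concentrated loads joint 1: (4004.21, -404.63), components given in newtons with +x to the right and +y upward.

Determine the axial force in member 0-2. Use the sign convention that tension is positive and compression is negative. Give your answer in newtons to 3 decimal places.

N=5 nodes, M=7 members, R=3 reactions → 2N=10, M+R=10
member 0 (0-1): L=7.3936, (cx,cy)=(0.3723,0.9281)
member 1 (0-2): L=5.2260, (cx,cy)=(1.0000,0.0000)
member 2 (1-2): L=7.2940, (cx,cy)=(0.3390,-0.9408)
member 3 (1-3): L=4.6442, (cx,cy)=(0.9999,0.0101)
member 4 (2-3): L=7.2421, (cx,cy)=(0.2998,0.9540)
member 5 (2-4): L=4.5740, (cx,cy)=(1.0000,0.0000)
member 6 (3-4): L=7.3150, (cx,cy)=(0.3285,-0.9445)
solve A·x = −loads:
  F[0-1] = +2707.4874 N (tension)
  F[0-2] = +2996.0864 N (tension)
  F[1-2] = -3121.9544 N (compression)
  F[1-3] = -1937.7034 N (compression)
  F[2-3] = +3078.6295 N (tension)
  F[2-4] = +1014.7039 N (tension)
  F[3-4] = -3088.8565 N (compression)
  Rx@0 = -4004.2100 N
  Ry@0 = -2512.8022 N
  Ry@4 = +2917.4322 N

2996.086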